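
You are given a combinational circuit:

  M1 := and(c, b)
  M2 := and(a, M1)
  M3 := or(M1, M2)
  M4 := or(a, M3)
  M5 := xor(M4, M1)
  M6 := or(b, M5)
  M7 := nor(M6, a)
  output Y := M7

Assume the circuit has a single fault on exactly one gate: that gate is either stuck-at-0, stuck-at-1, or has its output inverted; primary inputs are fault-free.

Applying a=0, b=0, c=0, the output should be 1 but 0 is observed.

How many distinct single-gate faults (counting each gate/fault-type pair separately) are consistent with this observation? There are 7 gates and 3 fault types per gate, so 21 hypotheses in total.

Fault-free: M1=0, M2=0, M3=0, M4=0, M5=0, M6=0, M7=1 → 1. Observed 0.
  M1: none of the 3 fault types match ✗
  M2: stuck-at-1, inverted output ✓; others ✗
  M3: stuck-at-1, inverted output ✓; others ✗
  M4: stuck-at-1, inverted output ✓; others ✗
  M5: stuck-at-1, inverted output ✓; others ✗
  M6: stuck-at-1, inverted output ✓; others ✗
  M7: stuck-at-0, inverted output ✓; others ✗
Consistent faults: {M2 stuck-at-1, M2 inverted output, M3 stuck-at-1, M3 inverted output, M4 stuck-at-1, M4 inverted output, M5 stuck-at-1, M5 inverted output, M6 stuck-at-1, M6 inverted output, M7 stuck-at-0, M7 inverted output} — 12 in all.

12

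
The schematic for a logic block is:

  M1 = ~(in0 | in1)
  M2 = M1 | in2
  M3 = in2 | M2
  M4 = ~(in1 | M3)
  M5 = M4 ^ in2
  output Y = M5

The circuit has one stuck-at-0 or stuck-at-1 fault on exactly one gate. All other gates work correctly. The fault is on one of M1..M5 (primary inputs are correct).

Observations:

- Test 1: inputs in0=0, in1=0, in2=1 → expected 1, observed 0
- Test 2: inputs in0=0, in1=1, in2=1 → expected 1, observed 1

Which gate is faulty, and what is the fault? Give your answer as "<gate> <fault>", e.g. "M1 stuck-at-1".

Fault-free values for test 1 (in0=0, in1=0, in2=1): M1=1, M2=1, M3=1, M4=0, M5=1, giving Y=1. Observed 0.
Test 1: faults giving observed 0 are {M3 stuck-at-0, M4 stuck-at-1, M5 stuck-at-0}.
Test 2 (in0=0, in1=1, in2=1): fault-free M1=0, M2=1, M3=1, M4=0, M5=1 → 1; observed 1. Eliminates M4 stuck-at-1, M5 stuck-at-0.
Only M3 stuck-at-0 is consistent with every test.

M3 stuck-at-0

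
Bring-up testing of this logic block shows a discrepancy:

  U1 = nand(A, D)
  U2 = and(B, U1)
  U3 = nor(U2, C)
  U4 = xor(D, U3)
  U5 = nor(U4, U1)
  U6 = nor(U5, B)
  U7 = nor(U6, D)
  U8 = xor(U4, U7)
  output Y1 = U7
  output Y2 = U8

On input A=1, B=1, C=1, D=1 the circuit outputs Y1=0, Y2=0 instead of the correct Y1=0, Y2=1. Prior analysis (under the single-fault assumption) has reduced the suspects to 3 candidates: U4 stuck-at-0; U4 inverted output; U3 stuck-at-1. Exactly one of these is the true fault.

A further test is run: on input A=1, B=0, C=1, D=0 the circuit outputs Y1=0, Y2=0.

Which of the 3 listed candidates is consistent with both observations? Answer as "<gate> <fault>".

Evaluate each candidate on input A=1, B=0, C=1, D=0:
  U4 stuck-at-0: U1=1, U2=0, U3=0, U4=0 [stuck-at-0], U5=0, U6=1, U7=0, U8=0 → Y1=0, Y2=0 — matches
  U4 inverted output: U1=1, U2=0, U3=0, U4=1 [inverted output], U5=0, U6=1, U7=0, U8=1 → Y1=0, Y2=1 — eliminated
  U3 stuck-at-1: U1=1, U2=0, U3=1 [stuck-at-1], U4=1, U5=0, U6=1, U7=0, U8=1 → Y1=0, Y2=1 — eliminated
Only U4 stuck-at-0 reproduces the observed Y1=0, Y2=0.

U4 stuck-at-0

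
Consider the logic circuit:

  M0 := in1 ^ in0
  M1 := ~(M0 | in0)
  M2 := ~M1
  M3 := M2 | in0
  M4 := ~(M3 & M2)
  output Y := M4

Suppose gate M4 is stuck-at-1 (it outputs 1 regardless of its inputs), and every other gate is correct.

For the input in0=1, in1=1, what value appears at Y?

1

Propagate with M4 forced: M0=0, M1=0, M2=1, M3=1, M4=1 [stuck-at-1].
So Y = 1. (Without the fault it would be 0.)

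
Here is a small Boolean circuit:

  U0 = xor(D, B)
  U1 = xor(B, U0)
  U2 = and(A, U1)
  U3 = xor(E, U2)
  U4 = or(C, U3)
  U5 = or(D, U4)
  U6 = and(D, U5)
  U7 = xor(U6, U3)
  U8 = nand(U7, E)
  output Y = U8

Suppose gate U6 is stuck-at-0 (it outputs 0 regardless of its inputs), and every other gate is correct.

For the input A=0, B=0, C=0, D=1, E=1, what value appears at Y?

0

Propagate with U6 forced: U0=1, U1=1, U2=0, U3=1, U4=1, U5=1, U6=0 [stuck-at-0], U7=1, U8=0.
So Y = 0. (Without the fault it would be 1.)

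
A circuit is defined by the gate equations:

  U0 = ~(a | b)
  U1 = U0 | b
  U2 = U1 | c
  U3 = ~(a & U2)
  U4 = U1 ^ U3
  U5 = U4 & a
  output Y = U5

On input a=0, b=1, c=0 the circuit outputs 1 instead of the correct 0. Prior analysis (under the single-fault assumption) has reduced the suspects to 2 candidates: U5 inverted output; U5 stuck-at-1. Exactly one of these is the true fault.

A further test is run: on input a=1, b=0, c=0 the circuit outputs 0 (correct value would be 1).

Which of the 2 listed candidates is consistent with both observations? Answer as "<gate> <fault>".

U5 inverted output

Evaluate each candidate on input a=1, b=0, c=0:
  U5 inverted output: U0=0, U1=0, U2=0, U3=1, U4=1, U5=0 [inverted output] → 0 — matches
  U5 stuck-at-1: U0=0, U1=0, U2=0, U3=1, U4=1, U5=1 [stuck-at-1] → 1 — eliminated
Only U5 inverted output reproduces the observed 0.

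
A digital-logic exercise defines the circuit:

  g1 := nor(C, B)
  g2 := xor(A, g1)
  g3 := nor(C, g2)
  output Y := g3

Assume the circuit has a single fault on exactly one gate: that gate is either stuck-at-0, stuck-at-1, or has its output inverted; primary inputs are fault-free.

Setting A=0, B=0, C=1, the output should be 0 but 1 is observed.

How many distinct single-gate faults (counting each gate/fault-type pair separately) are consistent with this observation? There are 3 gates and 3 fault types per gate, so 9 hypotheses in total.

2

Fault-free: g1=0, g2=0, g3=0 → 0. Observed 1.
  g1 stuck-at-0: output 0 ✗
  g1 stuck-at-1: output 0 ✗
  g1 inverted output: output 0 ✗
  g2 stuck-at-0: output 0 ✗
  g2 stuck-at-1: output 0 ✗
  g2 inverted output: output 0 ✗
  g3 stuck-at-0: output 0 ✗
  g3 stuck-at-1: output 1 ✓
  g3 inverted output: output 1 ✓
Consistent faults: {g3 stuck-at-1, g3 inverted output} — 2 in all.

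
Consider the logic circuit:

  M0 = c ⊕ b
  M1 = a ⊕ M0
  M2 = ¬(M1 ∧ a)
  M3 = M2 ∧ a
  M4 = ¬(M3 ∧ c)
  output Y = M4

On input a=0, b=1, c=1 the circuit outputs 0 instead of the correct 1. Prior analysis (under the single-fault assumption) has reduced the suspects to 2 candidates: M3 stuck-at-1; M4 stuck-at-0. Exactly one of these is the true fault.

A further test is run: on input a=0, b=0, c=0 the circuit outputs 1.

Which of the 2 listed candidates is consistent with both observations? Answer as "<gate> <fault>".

Evaluate each candidate on input a=0, b=0, c=0:
  M3 stuck-at-1: M0=0, M1=0, M2=1, M3=1 [stuck-at-1], M4=1 → 1 — matches
  M4 stuck-at-0: M0=0, M1=0, M2=1, M3=0, M4=0 [stuck-at-0] → 0 — eliminated
Only M3 stuck-at-1 reproduces the observed 1.

M3 stuck-at-1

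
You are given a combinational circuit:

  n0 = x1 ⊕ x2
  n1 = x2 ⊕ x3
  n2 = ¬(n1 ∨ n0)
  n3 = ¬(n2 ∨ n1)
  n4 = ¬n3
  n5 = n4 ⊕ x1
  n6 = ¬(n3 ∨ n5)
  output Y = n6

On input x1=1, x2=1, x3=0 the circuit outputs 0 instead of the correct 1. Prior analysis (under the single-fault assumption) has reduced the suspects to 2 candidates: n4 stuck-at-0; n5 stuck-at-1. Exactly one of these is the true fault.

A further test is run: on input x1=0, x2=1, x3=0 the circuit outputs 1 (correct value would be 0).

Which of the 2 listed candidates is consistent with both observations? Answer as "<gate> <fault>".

n4 stuck-at-0

Evaluate each candidate on input x1=0, x2=1, x3=0:
  n4 stuck-at-0: n0=1, n1=1, n2=0, n3=0, n4=0 [stuck-at-0], n5=0, n6=1 → 1 — matches
  n5 stuck-at-1: n0=1, n1=1, n2=0, n3=0, n4=1, n5=1 [stuck-at-1], n6=0 → 0 — eliminated
Only n4 stuck-at-0 reproduces the observed 1.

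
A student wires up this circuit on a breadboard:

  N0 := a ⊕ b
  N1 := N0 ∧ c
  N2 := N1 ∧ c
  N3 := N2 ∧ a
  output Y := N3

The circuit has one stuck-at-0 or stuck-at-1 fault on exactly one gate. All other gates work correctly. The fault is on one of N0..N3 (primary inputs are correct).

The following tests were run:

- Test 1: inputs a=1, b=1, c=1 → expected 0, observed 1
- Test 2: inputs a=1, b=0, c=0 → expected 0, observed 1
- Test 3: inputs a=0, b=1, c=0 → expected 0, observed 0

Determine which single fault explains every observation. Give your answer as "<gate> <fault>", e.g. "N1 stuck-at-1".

Fault-free values for test 1 (a=1, b=1, c=1): N0=0, N1=0, N2=0, N3=0, giving Y=0. Observed 1.
Test 1: faults giving observed 1 are {N0 stuck-at-1, N1 stuck-at-1, N2 stuck-at-1, N3 stuck-at-1}.
Test 2 (a=1, b=0, c=0): fault-free N0=1, N1=0, N2=0, N3=0 → 0; observed 1. Eliminates N0 stuck-at-1, N1 stuck-at-1.
Test 3 (a=0, b=1, c=0): fault-free N0=1, N1=0, N2=0, N3=0 → 0; observed 0. Eliminates N3 stuck-at-1.
Only N2 stuck-at-1 is consistent with every test.

N2 stuck-at-1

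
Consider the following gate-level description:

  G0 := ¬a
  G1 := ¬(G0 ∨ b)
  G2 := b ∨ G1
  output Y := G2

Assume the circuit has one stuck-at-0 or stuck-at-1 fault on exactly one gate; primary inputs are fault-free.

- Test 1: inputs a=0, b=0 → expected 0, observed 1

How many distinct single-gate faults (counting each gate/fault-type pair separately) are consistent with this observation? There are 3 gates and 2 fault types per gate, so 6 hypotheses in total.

3

Fault-free: G0=1, G1=0, G2=0 → 0. Observed 1.
  G0 stuck-at-0: output 1 ✓
  G0 stuck-at-1: output 0 ✗
  G1 stuck-at-0: output 0 ✗
  G1 stuck-at-1: output 1 ✓
  G2 stuck-at-0: output 0 ✗
  G2 stuck-at-1: output 1 ✓
Consistent faults: {G0 stuck-at-0, G1 stuck-at-1, G2 stuck-at-1} — 3 in all.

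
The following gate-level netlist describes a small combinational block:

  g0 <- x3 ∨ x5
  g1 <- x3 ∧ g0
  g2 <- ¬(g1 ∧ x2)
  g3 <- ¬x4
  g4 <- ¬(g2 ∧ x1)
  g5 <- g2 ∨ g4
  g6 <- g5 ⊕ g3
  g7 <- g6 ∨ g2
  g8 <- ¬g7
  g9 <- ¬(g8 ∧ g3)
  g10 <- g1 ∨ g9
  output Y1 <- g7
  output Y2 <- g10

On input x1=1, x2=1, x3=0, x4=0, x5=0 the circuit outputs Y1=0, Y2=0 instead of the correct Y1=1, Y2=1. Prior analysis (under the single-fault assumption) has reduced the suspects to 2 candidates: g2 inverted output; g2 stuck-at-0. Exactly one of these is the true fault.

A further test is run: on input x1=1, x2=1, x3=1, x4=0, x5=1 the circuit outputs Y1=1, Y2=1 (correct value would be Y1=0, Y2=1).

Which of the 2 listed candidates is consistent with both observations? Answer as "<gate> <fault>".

g2 inverted output

Evaluate each candidate on input x1=1, x2=1, x3=1, x4=0, x5=1:
  g2 inverted output: g0=1, g1=1, g2=1 [inverted output], g3=1, g4=0, g5=1, g6=0, g7=1, g8=0, g9=1, g10=1 → Y1=1, Y2=1 — matches
  g2 stuck-at-0: g0=1, g1=1, g2=0 [stuck-at-0], g3=1, g4=1, g5=1, g6=0, g7=0, g8=1, g9=0, g10=1 → Y1=0, Y2=1 — eliminated
Only g2 inverted output reproduces the observed Y1=1, Y2=1.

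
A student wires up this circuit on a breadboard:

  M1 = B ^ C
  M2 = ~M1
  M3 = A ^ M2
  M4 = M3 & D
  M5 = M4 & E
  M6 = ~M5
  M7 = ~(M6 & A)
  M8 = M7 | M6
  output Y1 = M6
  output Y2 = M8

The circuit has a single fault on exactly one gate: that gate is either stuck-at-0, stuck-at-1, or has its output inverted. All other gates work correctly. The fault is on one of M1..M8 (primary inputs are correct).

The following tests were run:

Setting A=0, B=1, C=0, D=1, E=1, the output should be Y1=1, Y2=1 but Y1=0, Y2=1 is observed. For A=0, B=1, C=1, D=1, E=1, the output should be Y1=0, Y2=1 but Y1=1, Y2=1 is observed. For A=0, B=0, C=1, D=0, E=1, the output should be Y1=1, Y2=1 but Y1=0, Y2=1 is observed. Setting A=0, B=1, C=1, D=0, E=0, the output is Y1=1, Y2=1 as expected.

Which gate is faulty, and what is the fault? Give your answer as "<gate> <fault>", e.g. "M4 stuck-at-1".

M4 inverted output

Fault-free values for test 1 (A=0, B=1, C=0, D=1, E=1): M1=1, M2=0, M3=0, M4=0, M5=0, M6=1, M7=1, M8=1, giving Y1=1, Y2=1. Observed Y1=0, Y2=1.
Test 1: faults giving observed Y1=0, Y2=1 are {M1 stuck-at-0, M1 inverted output, M2 stuck-at-1, M2 inverted output, M3 stuck-at-1, M3 inverted output, M4 stuck-at-1, M4 inverted output, M5 stuck-at-1, M5 inverted output, M6 stuck-at-0, M6 inverted output}.
Test 2 (A=0, B=1, C=1, D=1, E=1): fault-free M1=0, M2=1, M3=1, M4=1, M5=1, M6=0, M7=1, M8=1 → Y1=0, Y2=1; observed Y1=1, Y2=1. Eliminates M1 stuck-at-0, M2 stuck-at-1, M3 stuck-at-1, M4 stuck-at-1, M5 stuck-at-1, M6 stuck-at-0.
Test 3 (A=0, B=0, C=1, D=0, E=1): fault-free M1=1, M2=0, M3=0, M4=0, M5=0, M6=1, M7=1, M8=1 → Y1=1, Y2=1; observed Y1=0, Y2=1. Eliminates M1 inverted output, M2 inverted output, M3 inverted output.
Test 4 (A=0, B=1, C=1, D=0, E=0): fault-free M1=0, M2=1, M3=1, M4=0, M5=0, M6=1, M7=1, M8=1 → Y1=1, Y2=1; observed Y1=1, Y2=1. Eliminates M5 inverted output, M6 inverted output.
Only M4 inverted output is consistent with every test.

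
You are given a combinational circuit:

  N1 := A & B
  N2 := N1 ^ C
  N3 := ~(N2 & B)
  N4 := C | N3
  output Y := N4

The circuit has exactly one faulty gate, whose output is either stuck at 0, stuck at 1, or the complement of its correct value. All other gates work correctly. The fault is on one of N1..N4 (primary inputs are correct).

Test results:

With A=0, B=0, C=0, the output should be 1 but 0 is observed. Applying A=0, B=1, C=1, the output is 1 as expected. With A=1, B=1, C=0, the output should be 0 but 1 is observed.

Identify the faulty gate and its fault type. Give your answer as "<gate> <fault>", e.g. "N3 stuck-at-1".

Fault-free values for test 1 (A=0, B=0, C=0): N1=0, N2=0, N3=1, N4=1, giving Y=1. Observed 0.
Test 1: faults giving observed 0 are {N3 stuck-at-0, N3 inverted output, N4 stuck-at-0, N4 inverted output}.
Test 2 (A=0, B=1, C=1): fault-free N1=0, N2=1, N3=0, N4=1 → 1; observed 1. Eliminates N4 stuck-at-0, N4 inverted output.
Test 3 (A=1, B=1, C=0): fault-free N1=1, N2=1, N3=0, N4=0 → 0; observed 1. Eliminates N3 stuck-at-0.
Only N3 inverted output is consistent with every test.

N3 inverted output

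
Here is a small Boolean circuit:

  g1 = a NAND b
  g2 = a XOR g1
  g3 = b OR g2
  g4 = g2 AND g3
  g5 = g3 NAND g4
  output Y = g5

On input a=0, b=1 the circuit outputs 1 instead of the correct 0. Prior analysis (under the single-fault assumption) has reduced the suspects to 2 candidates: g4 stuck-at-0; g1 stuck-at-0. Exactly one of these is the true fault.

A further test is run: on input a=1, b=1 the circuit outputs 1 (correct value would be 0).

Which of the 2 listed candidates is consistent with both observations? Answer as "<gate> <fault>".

Evaluate each candidate on input a=1, b=1:
  g4 stuck-at-0: g1=0, g2=1, g3=1, g4=0 [stuck-at-0], g5=1 → 1 — matches
  g1 stuck-at-0: g1=0 [stuck-at-0], g2=1, g3=1, g4=1, g5=0 → 0 — eliminated
Only g4 stuck-at-0 reproduces the observed 1.

g4 stuck-at-0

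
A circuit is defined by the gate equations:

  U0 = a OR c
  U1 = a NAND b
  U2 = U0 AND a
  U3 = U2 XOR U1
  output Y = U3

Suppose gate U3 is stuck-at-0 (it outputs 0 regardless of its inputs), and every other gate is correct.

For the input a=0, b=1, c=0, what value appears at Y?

0

Propagate with U3 forced: U0=0, U1=1, U2=0, U3=0 [stuck-at-0].
So Y = 0. (Without the fault it would be 1.)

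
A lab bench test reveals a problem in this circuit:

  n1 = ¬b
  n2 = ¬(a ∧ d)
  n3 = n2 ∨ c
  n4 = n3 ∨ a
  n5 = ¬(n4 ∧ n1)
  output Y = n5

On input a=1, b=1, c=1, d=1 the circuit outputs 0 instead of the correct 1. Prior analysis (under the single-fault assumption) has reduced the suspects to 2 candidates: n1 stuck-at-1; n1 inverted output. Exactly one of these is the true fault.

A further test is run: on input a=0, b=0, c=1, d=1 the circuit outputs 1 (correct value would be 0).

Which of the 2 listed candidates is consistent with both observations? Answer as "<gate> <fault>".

n1 inverted output

Evaluate each candidate on input a=0, b=0, c=1, d=1:
  n1 stuck-at-1: n1=1 [stuck-at-1], n2=1, n3=1, n4=1, n5=0 → 0 — eliminated
  n1 inverted output: n1=0 [inverted output], n2=1, n3=1, n4=1, n5=1 → 1 — matches
Only n1 inverted output reproduces the observed 1.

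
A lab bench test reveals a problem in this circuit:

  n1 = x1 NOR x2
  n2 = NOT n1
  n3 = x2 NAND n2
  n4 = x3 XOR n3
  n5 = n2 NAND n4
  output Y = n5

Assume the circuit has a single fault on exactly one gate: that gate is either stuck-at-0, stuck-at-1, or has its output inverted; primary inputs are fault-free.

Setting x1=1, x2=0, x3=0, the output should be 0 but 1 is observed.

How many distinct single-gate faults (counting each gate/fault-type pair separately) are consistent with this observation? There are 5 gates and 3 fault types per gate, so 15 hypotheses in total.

10

Fault-free: n1=0, n2=1, n3=1, n4=1, n5=0 → 0. Observed 1.
  n1: stuck-at-1, inverted output ✓; others ✗
  n2: stuck-at-0, inverted output ✓; others ✗
  n3: stuck-at-0, inverted output ✓; others ✗
  n4: stuck-at-0, inverted output ✓; others ✗
  n5: stuck-at-1, inverted output ✓; others ✗
Consistent faults: {n1 stuck-at-1, n1 inverted output, n2 stuck-at-0, n2 inverted output, n3 stuck-at-0, n3 inverted output, n4 stuck-at-0, n4 inverted output, n5 stuck-at-1, n5 inverted output} — 10 in all.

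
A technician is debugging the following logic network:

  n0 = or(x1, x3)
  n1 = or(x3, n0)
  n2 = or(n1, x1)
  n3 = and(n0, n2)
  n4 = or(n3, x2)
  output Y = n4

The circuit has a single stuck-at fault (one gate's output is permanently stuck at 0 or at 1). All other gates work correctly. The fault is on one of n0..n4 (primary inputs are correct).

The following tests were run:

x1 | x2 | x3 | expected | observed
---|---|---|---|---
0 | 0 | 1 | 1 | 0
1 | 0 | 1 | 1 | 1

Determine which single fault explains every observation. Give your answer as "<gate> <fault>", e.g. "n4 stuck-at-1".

n1 stuck-at-0

Fault-free values for test 1 (x1=0, x2=0, x3=1): n0=1, n1=1, n2=1, n3=1, n4=1, giving Y=1. Observed 0.
Test 1: faults giving observed 0 are {n0 stuck-at-0, n1 stuck-at-0, n2 stuck-at-0, n3 stuck-at-0, n4 stuck-at-0}.
Test 2 (x1=1, x2=0, x3=1): fault-free n0=1, n1=1, n2=1, n3=1, n4=1 → 1; observed 1. Eliminates n0 stuck-at-0, n2 stuck-at-0, n3 stuck-at-0, n4 stuck-at-0.
Only n1 stuck-at-0 is consistent with every test.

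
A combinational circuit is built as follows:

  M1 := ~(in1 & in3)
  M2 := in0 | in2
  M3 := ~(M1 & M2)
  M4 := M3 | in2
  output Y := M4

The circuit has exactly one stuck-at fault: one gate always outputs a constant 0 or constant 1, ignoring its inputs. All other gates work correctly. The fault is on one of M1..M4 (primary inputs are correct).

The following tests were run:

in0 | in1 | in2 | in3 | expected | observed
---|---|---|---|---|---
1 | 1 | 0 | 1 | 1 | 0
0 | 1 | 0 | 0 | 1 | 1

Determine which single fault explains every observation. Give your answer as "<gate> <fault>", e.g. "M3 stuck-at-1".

Fault-free values for test 1 (in0=1, in1=1, in2=0, in3=1): M1=0, M2=1, M3=1, M4=1, giving Y=1. Observed 0.
Test 1: faults giving observed 0 are {M1 stuck-at-1, M3 stuck-at-0, M4 stuck-at-0}.
Test 2 (in0=0, in1=1, in2=0, in3=0): fault-free M1=1, M2=0, M3=1, M4=1 → 1; observed 1. Eliminates M3 stuck-at-0, M4 stuck-at-0.
Only M1 stuck-at-1 is consistent with every test.

M1 stuck-at-1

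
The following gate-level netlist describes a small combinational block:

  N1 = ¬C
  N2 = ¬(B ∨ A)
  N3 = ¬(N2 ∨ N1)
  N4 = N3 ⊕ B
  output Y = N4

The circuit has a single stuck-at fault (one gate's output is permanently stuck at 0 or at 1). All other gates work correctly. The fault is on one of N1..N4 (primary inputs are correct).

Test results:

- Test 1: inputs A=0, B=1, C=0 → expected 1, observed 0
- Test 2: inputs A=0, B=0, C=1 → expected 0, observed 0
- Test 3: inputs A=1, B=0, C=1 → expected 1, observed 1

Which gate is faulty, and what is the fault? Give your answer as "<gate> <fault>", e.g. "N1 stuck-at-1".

Fault-free values for test 1 (A=0, B=1, C=0): N1=1, N2=0, N3=0, N4=1, giving Y=1. Observed 0.
Test 1: faults giving observed 0 are {N1 stuck-at-0, N3 stuck-at-1, N4 stuck-at-0}.
Test 2 (A=0, B=0, C=1): fault-free N1=0, N2=1, N3=0, N4=0 → 0; observed 0. Eliminates N3 stuck-at-1.
Test 3 (A=1, B=0, C=1): fault-free N1=0, N2=0, N3=1, N4=1 → 1; observed 1. Eliminates N4 stuck-at-0.
Only N1 stuck-at-0 is consistent with every test.

N1 stuck-at-0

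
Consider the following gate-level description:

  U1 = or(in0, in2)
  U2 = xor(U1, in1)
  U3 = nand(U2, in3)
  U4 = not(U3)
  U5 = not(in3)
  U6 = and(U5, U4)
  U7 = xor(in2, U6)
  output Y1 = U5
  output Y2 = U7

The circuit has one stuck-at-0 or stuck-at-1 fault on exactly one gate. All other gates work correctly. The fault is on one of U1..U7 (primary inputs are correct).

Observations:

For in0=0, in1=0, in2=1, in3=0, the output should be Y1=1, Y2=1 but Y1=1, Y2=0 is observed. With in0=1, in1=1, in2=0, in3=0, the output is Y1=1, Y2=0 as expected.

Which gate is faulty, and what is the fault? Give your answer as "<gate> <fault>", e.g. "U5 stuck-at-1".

U7 stuck-at-0

Fault-free values for test 1 (in0=0, in1=0, in2=1, in3=0): U1=1, U2=1, U3=1, U4=0, U5=1, U6=0, U7=1, giving Y1=1, Y2=1. Observed Y1=1, Y2=0.
Test 1: faults giving observed Y1=1, Y2=0 are {U3 stuck-at-0, U4 stuck-at-1, U6 stuck-at-1, U7 stuck-at-0}.
Test 2 (in0=1, in1=1, in2=0, in3=0): fault-free U1=1, U2=0, U3=1, U4=0, U5=1, U6=0, U7=0 → Y1=1, Y2=0; observed Y1=1, Y2=0. Eliminates U3 stuck-at-0, U4 stuck-at-1, U6 stuck-at-1.
Only U7 stuck-at-0 is consistent with every test.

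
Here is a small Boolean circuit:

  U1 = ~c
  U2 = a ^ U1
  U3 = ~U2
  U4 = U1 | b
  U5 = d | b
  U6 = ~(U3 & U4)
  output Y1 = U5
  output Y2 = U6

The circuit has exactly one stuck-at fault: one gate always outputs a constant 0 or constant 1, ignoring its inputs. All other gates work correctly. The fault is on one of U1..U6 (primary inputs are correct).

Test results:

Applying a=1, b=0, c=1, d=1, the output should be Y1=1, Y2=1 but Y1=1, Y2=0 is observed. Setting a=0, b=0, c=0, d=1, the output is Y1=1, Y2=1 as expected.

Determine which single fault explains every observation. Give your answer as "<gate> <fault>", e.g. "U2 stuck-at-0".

U1 stuck-at-1

Fault-free values for test 1 (a=1, b=0, c=1, d=1): U1=0, U2=1, U3=0, U4=0, U5=1, U6=1, giving Y1=1, Y2=1. Observed Y1=1, Y2=0.
Test 1: faults giving observed Y1=1, Y2=0 are {U1 stuck-at-1, U6 stuck-at-0}.
Test 2 (a=0, b=0, c=0, d=1): fault-free U1=1, U2=1, U3=0, U4=1, U5=1, U6=1 → Y1=1, Y2=1; observed Y1=1, Y2=1. Eliminates U6 stuck-at-0.
Only U1 stuck-at-1 is consistent with every test.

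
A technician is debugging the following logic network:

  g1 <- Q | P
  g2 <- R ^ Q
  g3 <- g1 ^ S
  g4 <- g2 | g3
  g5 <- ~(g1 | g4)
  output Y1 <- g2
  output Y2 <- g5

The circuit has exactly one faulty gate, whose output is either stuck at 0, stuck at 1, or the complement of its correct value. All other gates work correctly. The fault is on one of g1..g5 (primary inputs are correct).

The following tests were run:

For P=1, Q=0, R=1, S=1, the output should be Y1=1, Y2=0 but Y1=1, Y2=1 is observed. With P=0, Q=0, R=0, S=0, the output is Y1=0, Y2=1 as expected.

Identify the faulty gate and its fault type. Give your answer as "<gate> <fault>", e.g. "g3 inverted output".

Fault-free values for test 1 (P=1, Q=0, R=1, S=1): g1=1, g2=1, g3=0, g4=1, g5=0, giving Y1=1, Y2=0. Observed Y1=1, Y2=1.
Test 1: faults giving observed Y1=1, Y2=1 are {g5 stuck-at-1, g5 inverted output}.
Test 2 (P=0, Q=0, R=0, S=0): fault-free g1=0, g2=0, g3=0, g4=0, g5=1 → Y1=0, Y2=1; observed Y1=0, Y2=1. Eliminates g5 inverted output.
Only g5 stuck-at-1 is consistent with every test.

g5 stuck-at-1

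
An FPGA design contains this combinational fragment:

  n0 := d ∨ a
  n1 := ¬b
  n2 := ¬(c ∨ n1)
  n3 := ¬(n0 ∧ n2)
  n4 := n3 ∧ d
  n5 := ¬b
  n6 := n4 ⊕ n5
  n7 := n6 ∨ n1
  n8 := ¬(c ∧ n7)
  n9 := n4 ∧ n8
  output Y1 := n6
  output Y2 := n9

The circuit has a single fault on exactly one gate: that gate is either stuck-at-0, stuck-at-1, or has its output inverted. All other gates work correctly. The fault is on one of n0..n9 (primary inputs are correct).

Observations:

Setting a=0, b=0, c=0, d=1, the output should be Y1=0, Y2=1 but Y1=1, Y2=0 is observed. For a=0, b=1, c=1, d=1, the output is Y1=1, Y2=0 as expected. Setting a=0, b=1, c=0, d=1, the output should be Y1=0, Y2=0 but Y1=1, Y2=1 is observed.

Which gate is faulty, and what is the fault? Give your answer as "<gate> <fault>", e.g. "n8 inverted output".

n1 inverted output

Fault-free values for test 1 (a=0, b=0, c=0, d=1): n0=1, n1=1, n2=0, n3=1, n4=1, n5=1, n6=0, n7=1, n8=1, n9=1, giving Y1=0, Y2=1. Observed Y1=1, Y2=0.
Test 1: faults giving observed Y1=1, Y2=0 are {n1 stuck-at-0, n1 inverted output, n2 stuck-at-1, n2 inverted output, n3 stuck-at-0, n3 inverted output, n4 stuck-at-0, n4 inverted output}.
Test 2 (a=0, b=1, c=1, d=1): fault-free n0=1, n1=0, n2=0, n3=1, n4=1, n5=0, n6=1, n7=1, n8=0, n9=0 → Y1=1, Y2=0; observed Y1=1, Y2=0. Eliminates n2 stuck-at-1, n2 inverted output, n3 stuck-at-0, n3 inverted output, n4 stuck-at-0, n4 inverted output.
Test 3 (a=0, b=1, c=0, d=1): fault-free n0=1, n1=0, n2=1, n3=0, n4=0, n5=0, n6=0, n7=0, n8=1, n9=0 → Y1=0, Y2=0; observed Y1=1, Y2=1. Eliminates n1 stuck-at-0.
Only n1 inverted output is consistent with every test.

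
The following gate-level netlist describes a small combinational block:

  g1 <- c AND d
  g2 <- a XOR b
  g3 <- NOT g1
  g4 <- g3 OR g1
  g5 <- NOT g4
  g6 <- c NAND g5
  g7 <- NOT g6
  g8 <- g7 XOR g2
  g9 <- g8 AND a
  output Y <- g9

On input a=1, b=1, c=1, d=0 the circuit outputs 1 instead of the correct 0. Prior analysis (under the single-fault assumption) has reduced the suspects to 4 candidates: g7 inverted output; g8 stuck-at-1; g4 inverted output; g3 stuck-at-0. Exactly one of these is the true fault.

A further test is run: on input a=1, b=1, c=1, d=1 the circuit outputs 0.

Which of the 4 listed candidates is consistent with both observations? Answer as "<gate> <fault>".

Evaluate each candidate on input a=1, b=1, c=1, d=1:
  g7 inverted output: g1=1, g2=0, g3=0, g4=1, g5=0, g6=1, g7=1 [inverted output], g8=1, g9=1 → 1 — eliminated
  g8 stuck-at-1: g1=1, g2=0, g3=0, g4=1, g5=0, g6=1, g7=0, g8=1 [stuck-at-1], g9=1 → 1 — eliminated
  g4 inverted output: g1=1, g2=0, g3=0, g4=0 [inverted output], g5=1, g6=0, g7=1, g8=1, g9=1 → 1 — eliminated
  g3 stuck-at-0: g1=1, g2=0, g3=0 [stuck-at-0], g4=1, g5=0, g6=1, g7=0, g8=0, g9=0 → 0 — matches
Only g3 stuck-at-0 reproduces the observed 0.

g3 stuck-at-0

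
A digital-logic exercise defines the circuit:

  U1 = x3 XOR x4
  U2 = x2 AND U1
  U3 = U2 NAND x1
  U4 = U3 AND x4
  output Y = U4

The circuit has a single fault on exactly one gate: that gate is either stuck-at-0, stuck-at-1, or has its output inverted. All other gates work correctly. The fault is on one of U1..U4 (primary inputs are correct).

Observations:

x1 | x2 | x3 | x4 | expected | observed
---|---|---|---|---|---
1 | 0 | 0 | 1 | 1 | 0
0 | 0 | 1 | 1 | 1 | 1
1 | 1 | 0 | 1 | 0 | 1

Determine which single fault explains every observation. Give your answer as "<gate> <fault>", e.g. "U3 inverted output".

U2 inverted output

Fault-free values for test 1 (x1=1, x2=0, x3=0, x4=1): U1=1, U2=0, U3=1, U4=1, giving Y=1. Observed 0.
Test 1: faults giving observed 0 are {U2 stuck-at-1, U2 inverted output, U3 stuck-at-0, U3 inverted output, U4 stuck-at-0, U4 inverted output}.
Test 2 (x1=0, x2=0, x3=1, x4=1): fault-free U1=0, U2=0, U3=1, U4=1 → 1; observed 1. Eliminates U3 stuck-at-0, U3 inverted output, U4 stuck-at-0, U4 inverted output.
Test 3 (x1=1, x2=1, x3=0, x4=1): fault-free U1=1, U2=1, U3=0, U4=0 → 0; observed 1. Eliminates U2 stuck-at-1.
Only U2 inverted output is consistent with every test.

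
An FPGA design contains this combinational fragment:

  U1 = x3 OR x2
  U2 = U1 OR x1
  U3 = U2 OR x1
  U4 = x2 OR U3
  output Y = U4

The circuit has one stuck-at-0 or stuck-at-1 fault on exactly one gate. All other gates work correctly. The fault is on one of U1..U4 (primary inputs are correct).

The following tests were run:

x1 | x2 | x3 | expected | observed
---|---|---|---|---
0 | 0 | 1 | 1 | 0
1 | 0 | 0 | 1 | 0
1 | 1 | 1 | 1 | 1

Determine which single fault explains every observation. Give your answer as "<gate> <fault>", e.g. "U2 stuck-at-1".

U3 stuck-at-0

Fault-free values for test 1 (x1=0, x2=0, x3=1): U1=1, U2=1, U3=1, U4=1, giving Y=1. Observed 0.
Test 1: faults giving observed 0 are {U1 stuck-at-0, U2 stuck-at-0, U3 stuck-at-0, U4 stuck-at-0}.
Test 2 (x1=1, x2=0, x3=0): fault-free U1=0, U2=1, U3=1, U4=1 → 1; observed 0. Eliminates U1 stuck-at-0, U2 stuck-at-0.
Test 3 (x1=1, x2=1, x3=1): fault-free U1=1, U2=1, U3=1, U4=1 → 1; observed 1. Eliminates U4 stuck-at-0.
Only U3 stuck-at-0 is consistent with every test.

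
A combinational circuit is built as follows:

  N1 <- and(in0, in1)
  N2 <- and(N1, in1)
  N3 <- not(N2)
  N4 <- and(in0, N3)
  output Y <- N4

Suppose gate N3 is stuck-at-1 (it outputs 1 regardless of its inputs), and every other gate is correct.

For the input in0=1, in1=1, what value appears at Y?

Propagate with N3 forced: N1=1, N2=1, N3=1 [stuck-at-1], N4=1.
So Y = 1. (Without the fault it would be 0.)

1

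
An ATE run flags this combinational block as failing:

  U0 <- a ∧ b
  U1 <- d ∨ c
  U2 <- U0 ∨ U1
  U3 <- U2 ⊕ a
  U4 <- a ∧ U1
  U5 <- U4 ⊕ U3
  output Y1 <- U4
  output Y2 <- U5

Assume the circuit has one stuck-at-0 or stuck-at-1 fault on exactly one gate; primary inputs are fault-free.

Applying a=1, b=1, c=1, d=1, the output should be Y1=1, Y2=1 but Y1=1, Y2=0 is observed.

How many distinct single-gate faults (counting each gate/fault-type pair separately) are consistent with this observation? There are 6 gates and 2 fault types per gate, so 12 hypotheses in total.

3

Fault-free: U0=1, U1=1, U2=1, U3=0, U4=1, U5=1 → Y1=1, Y2=1. Observed Y1=1, Y2=0.
  U0 stuck-at-0: output Y1=1, Y2=1 ✗
  U0 stuck-at-1: output Y1=1, Y2=1 ✗
  U1 stuck-at-0: output Y1=0, Y2=0 ✗
  U1 stuck-at-1: output Y1=1, Y2=1 ✗
  U2 stuck-at-0: output Y1=1, Y2=0 ✓
  U2 stuck-at-1: output Y1=1, Y2=1 ✗
  U3 stuck-at-0: output Y1=1, Y2=1 ✗
  U3 stuck-at-1: output Y1=1, Y2=0 ✓
  U4 stuck-at-0: output Y1=0, Y2=0 ✗
  U4 stuck-at-1: output Y1=1, Y2=1 ✗
  U5 stuck-at-0: output Y1=1, Y2=0 ✓
  U5 stuck-at-1: output Y1=1, Y2=1 ✗
Consistent faults: {U2 stuck-at-0, U3 stuck-at-1, U5 stuck-at-0} — 3 in all.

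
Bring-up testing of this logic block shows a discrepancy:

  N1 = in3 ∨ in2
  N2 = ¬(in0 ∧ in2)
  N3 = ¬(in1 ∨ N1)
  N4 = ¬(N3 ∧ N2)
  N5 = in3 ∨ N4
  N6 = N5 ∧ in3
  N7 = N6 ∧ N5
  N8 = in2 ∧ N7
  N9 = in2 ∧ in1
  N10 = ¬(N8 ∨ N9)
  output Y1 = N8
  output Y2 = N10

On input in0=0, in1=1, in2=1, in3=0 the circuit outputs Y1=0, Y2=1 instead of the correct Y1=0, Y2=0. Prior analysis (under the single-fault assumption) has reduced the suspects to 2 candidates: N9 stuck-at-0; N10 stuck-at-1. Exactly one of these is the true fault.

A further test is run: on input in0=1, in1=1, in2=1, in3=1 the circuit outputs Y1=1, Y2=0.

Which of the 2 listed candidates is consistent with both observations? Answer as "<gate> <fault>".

N9 stuck-at-0

Evaluate each candidate on input in0=1, in1=1, in2=1, in3=1:
  N9 stuck-at-0: N1=1, N2=0, N3=0, N4=1, N5=1, N6=1, N7=1, N8=1, N9=0 [stuck-at-0], N10=0 → Y1=1, Y2=0 — matches
  N10 stuck-at-1: N1=1, N2=0, N3=0, N4=1, N5=1, N6=1, N7=1, N8=1, N9=1, N10=1 [stuck-at-1] → Y1=1, Y2=1 — eliminated
Only N9 stuck-at-0 reproduces the observed Y1=1, Y2=0.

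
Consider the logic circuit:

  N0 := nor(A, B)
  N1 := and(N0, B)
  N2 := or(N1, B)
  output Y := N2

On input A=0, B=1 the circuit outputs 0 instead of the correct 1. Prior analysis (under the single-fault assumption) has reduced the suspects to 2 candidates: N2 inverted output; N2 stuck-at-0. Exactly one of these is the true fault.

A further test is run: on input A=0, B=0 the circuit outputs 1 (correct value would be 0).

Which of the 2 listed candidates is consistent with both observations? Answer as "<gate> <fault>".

Evaluate each candidate on input A=0, B=0:
  N2 inverted output: N0=1, N1=0, N2=1 [inverted output] → 1 — matches
  N2 stuck-at-0: N0=1, N1=0, N2=0 [stuck-at-0] → 0 — eliminated
Only N2 inverted output reproduces the observed 1.

N2 inverted output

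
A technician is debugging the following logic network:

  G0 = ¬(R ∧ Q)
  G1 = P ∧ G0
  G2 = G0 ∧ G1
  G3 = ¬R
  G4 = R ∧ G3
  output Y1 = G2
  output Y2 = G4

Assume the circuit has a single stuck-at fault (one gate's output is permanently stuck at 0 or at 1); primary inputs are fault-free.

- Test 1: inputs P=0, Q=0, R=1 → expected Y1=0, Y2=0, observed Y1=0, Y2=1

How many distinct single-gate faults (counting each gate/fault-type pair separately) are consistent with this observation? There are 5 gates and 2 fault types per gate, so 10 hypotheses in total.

2

Fault-free: G0=1, G1=0, G2=0, G3=0, G4=0 → Y1=0, Y2=0. Observed Y1=0, Y2=1.
  G0 stuck-at-0: output Y1=0, Y2=0 ✗
  G0 stuck-at-1: output Y1=0, Y2=0 ✗
  G1 stuck-at-0: output Y1=0, Y2=0 ✗
  G1 stuck-at-1: output Y1=1, Y2=0 ✗
  G2 stuck-at-0: output Y1=0, Y2=0 ✗
  G2 stuck-at-1: output Y1=1, Y2=0 ✗
  G3 stuck-at-0: output Y1=0, Y2=0 ✗
  G3 stuck-at-1: output Y1=0, Y2=1 ✓
  G4 stuck-at-0: output Y1=0, Y2=0 ✗
  G4 stuck-at-1: output Y1=0, Y2=1 ✓
Consistent faults: {G3 stuck-at-1, G4 stuck-at-1} — 2 in all.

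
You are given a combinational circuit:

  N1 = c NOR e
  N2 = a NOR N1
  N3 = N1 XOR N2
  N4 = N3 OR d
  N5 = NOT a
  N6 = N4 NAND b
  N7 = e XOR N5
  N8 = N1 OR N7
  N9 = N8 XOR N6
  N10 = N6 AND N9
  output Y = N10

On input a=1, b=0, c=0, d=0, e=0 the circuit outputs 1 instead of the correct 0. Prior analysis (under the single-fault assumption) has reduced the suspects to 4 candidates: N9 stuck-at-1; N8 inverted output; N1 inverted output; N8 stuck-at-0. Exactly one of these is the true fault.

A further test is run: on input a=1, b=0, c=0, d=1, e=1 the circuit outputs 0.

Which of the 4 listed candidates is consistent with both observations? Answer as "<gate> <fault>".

Evaluate each candidate on input a=1, b=0, c=0, d=1, e=1:
  N9 stuck-at-1: N1=0, N2=0, N3=0, N4=1, N5=0, N6=1, N7=1, N8=1, N9=1 [stuck-at-1], N10=1 → 1 — eliminated
  N8 inverted output: N1=0, N2=0, N3=0, N4=1, N5=0, N6=1, N7=1, N8=0 [inverted output], N9=1, N10=1 → 1 — eliminated
  N1 inverted output: N1=1 [inverted output], N2=0, N3=1, N4=1, N5=0, N6=1, N7=1, N8=1, N9=0, N10=0 → 0 — matches
  N8 stuck-at-0: N1=0, N2=0, N3=0, N4=1, N5=0, N6=1, N7=1, N8=0 [stuck-at-0], N9=1, N10=1 → 1 — eliminated
Only N1 inverted output reproduces the observed 0.

N1 inverted output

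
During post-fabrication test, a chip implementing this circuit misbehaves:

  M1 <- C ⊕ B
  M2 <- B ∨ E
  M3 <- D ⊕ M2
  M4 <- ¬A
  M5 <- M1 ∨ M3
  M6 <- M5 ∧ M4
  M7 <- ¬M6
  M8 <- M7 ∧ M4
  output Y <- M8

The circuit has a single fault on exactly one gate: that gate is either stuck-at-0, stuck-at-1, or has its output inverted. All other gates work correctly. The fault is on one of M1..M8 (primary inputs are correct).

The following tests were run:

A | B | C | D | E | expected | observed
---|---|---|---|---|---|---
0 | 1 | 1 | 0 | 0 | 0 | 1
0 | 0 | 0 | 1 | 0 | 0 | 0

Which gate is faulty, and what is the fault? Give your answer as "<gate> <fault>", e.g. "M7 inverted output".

Fault-free values for test 1 (A=0, B=1, C=1, D=0, E=0): M1=0, M2=1, M3=1, M4=1, M5=1, M6=1, M7=0, M8=0, giving Y=0. Observed 1.
Test 1: faults giving observed 1 are {M2 stuck-at-0, M2 inverted output, M3 stuck-at-0, M3 inverted output, M5 stuck-at-0, M5 inverted output, M6 stuck-at-0, M6 inverted output, M7 stuck-at-1, M7 inverted output, M8 stuck-at-1, M8 inverted output}.
Test 2 (A=0, B=0, C=0, D=1, E=0): fault-free M1=0, M2=0, M3=1, M4=1, M5=1, M6=1, M7=0, M8=0 → 0; observed 0. Eliminates M2 inverted output, M3 stuck-at-0, M3 inverted output, M5 stuck-at-0, M5 inverted output, M6 stuck-at-0, M6 inverted output, M7 stuck-at-1, M7 inverted output, M8 stuck-at-1, M8 inverted output.
Only M2 stuck-at-0 is consistent with every test.

M2 stuck-at-0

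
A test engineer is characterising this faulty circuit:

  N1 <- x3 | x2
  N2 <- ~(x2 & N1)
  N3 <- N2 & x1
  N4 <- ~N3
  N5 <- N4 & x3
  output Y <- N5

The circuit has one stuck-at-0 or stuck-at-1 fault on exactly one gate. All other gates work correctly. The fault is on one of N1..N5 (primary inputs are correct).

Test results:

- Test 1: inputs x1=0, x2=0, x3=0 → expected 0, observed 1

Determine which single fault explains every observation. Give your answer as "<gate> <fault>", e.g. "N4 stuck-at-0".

Fault-free values for test 1 (x1=0, x2=0, x3=0): N1=0, N2=1, N3=0, N4=1, N5=0, giving Y=0. Observed 1.
Test 1: faults giving observed 1 are {N5 stuck-at-1}.
Only N5 stuck-at-1 is consistent with every test.

N5 stuck-at-1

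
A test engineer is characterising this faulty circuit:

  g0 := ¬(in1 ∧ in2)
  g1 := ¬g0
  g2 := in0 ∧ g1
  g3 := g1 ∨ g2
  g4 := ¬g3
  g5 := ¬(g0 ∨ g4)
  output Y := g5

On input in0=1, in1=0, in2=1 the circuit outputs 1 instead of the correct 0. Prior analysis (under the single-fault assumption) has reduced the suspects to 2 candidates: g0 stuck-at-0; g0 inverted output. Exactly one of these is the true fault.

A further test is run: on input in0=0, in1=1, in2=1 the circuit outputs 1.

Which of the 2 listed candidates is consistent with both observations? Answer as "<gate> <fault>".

Evaluate each candidate on input in0=0, in1=1, in2=1:
  g0 stuck-at-0: g0=0 [stuck-at-0], g1=1, g2=0, g3=1, g4=0, g5=1 → 1 — matches
  g0 inverted output: g0=1 [inverted output], g1=0, g2=0, g3=0, g4=1, g5=0 → 0 — eliminated
Only g0 stuck-at-0 reproduces the observed 1.

g0 stuck-at-0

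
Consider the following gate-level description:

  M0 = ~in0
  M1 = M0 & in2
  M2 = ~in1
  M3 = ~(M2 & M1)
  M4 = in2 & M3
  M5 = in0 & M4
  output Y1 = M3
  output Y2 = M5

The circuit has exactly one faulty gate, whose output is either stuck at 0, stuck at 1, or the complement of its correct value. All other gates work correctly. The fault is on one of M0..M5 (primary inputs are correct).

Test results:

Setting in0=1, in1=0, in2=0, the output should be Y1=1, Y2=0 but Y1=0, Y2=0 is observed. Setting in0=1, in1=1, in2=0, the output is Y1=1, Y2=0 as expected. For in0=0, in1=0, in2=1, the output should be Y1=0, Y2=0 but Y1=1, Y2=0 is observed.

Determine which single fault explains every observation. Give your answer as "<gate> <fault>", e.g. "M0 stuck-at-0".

M1 inverted output

Fault-free values for test 1 (in0=1, in1=0, in2=0): M0=0, M1=0, M2=1, M3=1, M4=0, M5=0, giving Y1=1, Y2=0. Observed Y1=0, Y2=0.
Test 1: faults giving observed Y1=0, Y2=0 are {M1 stuck-at-1, M1 inverted output, M3 stuck-at-0, M3 inverted output}.
Test 2 (in0=1, in1=1, in2=0): fault-free M0=0, M1=0, M2=0, M3=1, M4=0, M5=0 → Y1=1, Y2=0; observed Y1=1, Y2=0. Eliminates M3 stuck-at-0, M3 inverted output.
Test 3 (in0=0, in1=0, in2=1): fault-free M0=1, M1=1, M2=1, M3=0, M4=0, M5=0 → Y1=0, Y2=0; observed Y1=1, Y2=0. Eliminates M1 stuck-at-1.
Only M1 inverted output is consistent with every test.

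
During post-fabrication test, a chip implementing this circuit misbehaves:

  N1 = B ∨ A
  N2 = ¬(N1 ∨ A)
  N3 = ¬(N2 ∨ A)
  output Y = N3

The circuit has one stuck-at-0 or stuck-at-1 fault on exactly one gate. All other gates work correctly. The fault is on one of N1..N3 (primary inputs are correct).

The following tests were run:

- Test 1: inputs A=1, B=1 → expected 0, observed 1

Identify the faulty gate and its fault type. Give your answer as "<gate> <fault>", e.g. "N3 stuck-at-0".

Fault-free values for test 1 (A=1, B=1): N1=1, N2=0, N3=0, giving Y=0. Observed 1.
Test 1: faults giving observed 1 are {N3 stuck-at-1}.
Only N3 stuck-at-1 is consistent with every test.

N3 stuck-at-1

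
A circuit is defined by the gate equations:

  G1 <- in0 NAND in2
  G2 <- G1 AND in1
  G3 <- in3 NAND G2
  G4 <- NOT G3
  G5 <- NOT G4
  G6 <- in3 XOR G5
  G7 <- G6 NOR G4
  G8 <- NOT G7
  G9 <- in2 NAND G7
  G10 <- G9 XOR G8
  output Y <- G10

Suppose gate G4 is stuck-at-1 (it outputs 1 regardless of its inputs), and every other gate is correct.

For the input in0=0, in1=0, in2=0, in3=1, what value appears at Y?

0

Propagate with G4 forced: G1=1, G2=0, G3=1, G4=1 [stuck-at-1], G5=0, G6=1, G7=0, G8=1, G9=1, G10=0.
So Y = 0. (Without the fault it would be 1.)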